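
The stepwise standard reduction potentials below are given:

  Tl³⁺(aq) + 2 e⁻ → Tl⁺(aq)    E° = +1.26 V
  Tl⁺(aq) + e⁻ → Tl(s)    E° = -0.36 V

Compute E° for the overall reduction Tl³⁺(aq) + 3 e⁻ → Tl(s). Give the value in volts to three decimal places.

Since ΔG° = −nFE° is additive over sequential reductions, n₃E°₃ = n₁E°₁ + n₂E°₂.
E°₃ = (2×+1.26 + 1×-0.36) / 3 = (+2.160) / 3 = +0.720 V.

+0.720 V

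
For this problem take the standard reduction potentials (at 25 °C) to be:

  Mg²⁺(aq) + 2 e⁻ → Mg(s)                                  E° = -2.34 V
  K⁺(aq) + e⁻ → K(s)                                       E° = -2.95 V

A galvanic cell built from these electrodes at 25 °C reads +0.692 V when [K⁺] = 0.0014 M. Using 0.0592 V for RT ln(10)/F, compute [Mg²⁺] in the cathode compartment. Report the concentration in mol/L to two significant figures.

Mg²⁺/Mg is the cathode, K⁺/K the anode: E°cell = +0.61 V, n = 2.
Overall reaction: Mg²⁺(aq) + 2 K(s) → Mg(s) + 2 K⁺(aq); Q = [K⁺]^2/[Mg²⁺]^1.
From E = E° − (0.0592/n) log Q: log Q = (E° − E)·n/0.0592 = (+0.61 − (+0.692))·2/0.0592 = -2.7703.
So 1·log[Mg²⁺] = 2·log(0.0014) − log Q = -5.7077 − (-2.7703) = -2.9374; [Mg²⁺] = 10^(-2.9374) ≈ 0.0012 M.

0.0012 M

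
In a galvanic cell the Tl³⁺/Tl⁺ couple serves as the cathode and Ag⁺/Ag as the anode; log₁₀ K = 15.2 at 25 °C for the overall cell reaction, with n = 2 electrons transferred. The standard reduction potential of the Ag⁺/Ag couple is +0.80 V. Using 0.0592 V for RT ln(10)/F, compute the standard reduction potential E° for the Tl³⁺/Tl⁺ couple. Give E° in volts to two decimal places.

+1.25 V

E°cell = (0.0592/n)·log K = (0.0592/2)(15.2) = +0.450 V.
Since Tl³⁺/Tl⁺ is the cathode and Ag⁺/Ag the anode, E°cell = E°(Tl³⁺/Tl⁺) − E°(Ag⁺/Ag).
So E°(Tl³⁺/Tl⁺) = E°cell + E°(Ag⁺/Ag) = +0.450 + (+0.80) = +1.25 V.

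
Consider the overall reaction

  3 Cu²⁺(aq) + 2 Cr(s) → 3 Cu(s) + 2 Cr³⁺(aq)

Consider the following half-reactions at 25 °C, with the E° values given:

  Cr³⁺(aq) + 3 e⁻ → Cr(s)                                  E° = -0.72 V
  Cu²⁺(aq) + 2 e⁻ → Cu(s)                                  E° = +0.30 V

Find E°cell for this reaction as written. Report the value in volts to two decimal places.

+1.02 V

The Cu²⁺/Cu couple has the higher reduction potential, so it is the cathode; Cr³⁺/Cr is oxidised at the anode.
E°cell = E°(cathode) − E°(anode) = (+0.30) − (-0.72) = +1.02 V.
Since E°cell > 0, the reaction is spontaneous under standard conditions.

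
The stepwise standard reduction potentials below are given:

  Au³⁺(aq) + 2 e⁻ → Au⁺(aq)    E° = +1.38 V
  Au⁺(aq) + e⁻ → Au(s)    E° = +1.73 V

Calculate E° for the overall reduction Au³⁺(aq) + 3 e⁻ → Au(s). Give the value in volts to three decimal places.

Adding the free-energy changes (−nFE°) of the two steps gives −n₃FE°₃ = −n₁FE°₁ − n₂FE°₂.
E°₃ = (2×+1.38 + 1×+1.73) / 3 = (+4.490) / 3 = +1.497 V.

+1.497 V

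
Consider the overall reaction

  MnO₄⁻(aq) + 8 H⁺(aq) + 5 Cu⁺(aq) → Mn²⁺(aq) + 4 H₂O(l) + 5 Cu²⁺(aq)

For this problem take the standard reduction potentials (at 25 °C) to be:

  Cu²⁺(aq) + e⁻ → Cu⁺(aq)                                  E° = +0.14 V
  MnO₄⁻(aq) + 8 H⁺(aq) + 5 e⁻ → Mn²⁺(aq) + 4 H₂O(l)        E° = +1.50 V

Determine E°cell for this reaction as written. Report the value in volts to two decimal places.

+1.36 V

The MnO₄⁻/Mn²⁺ couple has the higher reduction potential, so it is the cathode; Cu²⁺/Cu⁺ is oxidised at the anode.
E°cell = E°(cathode) − E°(anode) = (+1.50) − (+0.14) = +1.36 V.
Since E°cell > 0, the reaction is spontaneous under standard conditions.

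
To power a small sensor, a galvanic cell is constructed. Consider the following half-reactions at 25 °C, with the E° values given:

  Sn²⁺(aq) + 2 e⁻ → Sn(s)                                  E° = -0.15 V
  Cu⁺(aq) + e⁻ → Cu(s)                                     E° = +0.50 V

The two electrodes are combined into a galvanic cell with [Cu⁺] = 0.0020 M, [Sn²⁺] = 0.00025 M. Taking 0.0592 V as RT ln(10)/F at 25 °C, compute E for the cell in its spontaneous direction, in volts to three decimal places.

+0.597 V

Cu⁺/Cu is the cathode (higher E°), Sn²⁺/Sn the anode: E°cell = +0.50 − (-0.15) = +0.65 V, n = 2.
Overall: 2 Cu⁺(aq) + Sn(s) → 2 Cu(s) + Sn²⁺(aq)
Q = [Sn²⁺] / ([Cu⁺]^2); log Q = 1.796.
E = E° − (0.0592/n) log Q = +0.65 − (0.0592/2)(1.796) = +0.597 V.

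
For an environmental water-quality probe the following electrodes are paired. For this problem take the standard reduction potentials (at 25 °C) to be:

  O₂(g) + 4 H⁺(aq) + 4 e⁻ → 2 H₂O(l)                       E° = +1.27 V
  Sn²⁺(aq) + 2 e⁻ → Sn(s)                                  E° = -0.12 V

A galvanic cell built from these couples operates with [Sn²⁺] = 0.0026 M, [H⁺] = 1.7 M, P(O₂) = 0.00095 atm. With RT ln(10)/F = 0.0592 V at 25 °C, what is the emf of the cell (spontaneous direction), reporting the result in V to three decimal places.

O₂/H₂O is the cathode (higher E°), Sn²⁺/Sn the anode: E°cell = +1.27 − (-0.12) = +1.39 V, n = 4.
Overall: O₂(g) + 4 H⁺(aq) + 2 Sn(s) → 2 H₂O(l) + 2 Sn²⁺(aq)
Q = [Sn²⁺]^2 / (P(O₂)·[H⁺]^4); log Q = -3.070.
E = E° − (0.0592/n) log Q = +1.39 − (0.0592/4)(-3.070) = +1.435 V.

+1.435 V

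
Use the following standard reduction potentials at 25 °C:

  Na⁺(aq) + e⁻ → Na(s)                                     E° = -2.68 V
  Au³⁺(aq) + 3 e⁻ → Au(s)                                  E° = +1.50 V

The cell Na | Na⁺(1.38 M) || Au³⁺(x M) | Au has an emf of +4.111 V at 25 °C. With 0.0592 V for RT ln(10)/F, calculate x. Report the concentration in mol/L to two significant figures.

0.00084 M

Au³⁺/Au is the cathode, Na⁺/Na the anode: E°cell = +4.18 V, n = 3.
Overall reaction: Au³⁺(aq) + 3 Na(s) → Au(s) + 3 Na⁺(aq); Q = [Na⁺]^3/[Au³⁺]^1.
From E = E° − (0.0592/n) log Q: log Q = (E° − E)·n/0.0592 = (+4.18 − (+4.111))·3/0.0592 = 3.4966.
So 1·log[Au³⁺] = 3·log(1.38) − log Q = 0.4196 − (3.4966) = -3.0770; [Au³⁺] = 10^(-3.0770) ≈ 0.00084 M.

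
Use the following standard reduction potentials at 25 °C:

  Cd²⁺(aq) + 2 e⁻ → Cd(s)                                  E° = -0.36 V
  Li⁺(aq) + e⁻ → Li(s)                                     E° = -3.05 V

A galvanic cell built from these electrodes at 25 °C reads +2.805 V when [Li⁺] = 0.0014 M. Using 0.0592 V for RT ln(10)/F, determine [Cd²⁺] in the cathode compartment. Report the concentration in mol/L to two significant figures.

Cd²⁺/Cd is the cathode, Li⁺/Li the anode: E°cell = +2.69 V, n = 2.
Overall reaction: Cd²⁺(aq) + 2 Li(s) → Cd(s) + 2 Li⁺(aq); Q = [Li⁺]^2/[Cd²⁺]^1.
From E = E° − (0.0592/n) log Q: log Q = (E° − E)·n/0.0592 = (+2.69 − (+2.805))·2/0.0592 = -3.8851.
So 1·log[Cd²⁺] = 2·log(0.0014) − log Q = -5.7077 − (-3.8851) = -1.8226; [Cd²⁺] = 10^(-1.8226) ≈ 0.015 M.

0.015 M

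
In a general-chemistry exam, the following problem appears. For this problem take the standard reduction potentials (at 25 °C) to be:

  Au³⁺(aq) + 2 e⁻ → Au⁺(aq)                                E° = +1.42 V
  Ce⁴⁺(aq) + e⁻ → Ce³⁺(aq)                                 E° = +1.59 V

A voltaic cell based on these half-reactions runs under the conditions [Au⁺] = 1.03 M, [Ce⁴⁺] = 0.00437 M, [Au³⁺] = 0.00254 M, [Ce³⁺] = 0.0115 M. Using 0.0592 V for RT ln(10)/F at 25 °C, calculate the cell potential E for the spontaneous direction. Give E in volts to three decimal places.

+0.222 V

Ce⁴⁺/Ce³⁺ is the cathode (higher E°), Au³⁺/Au⁺ the anode: E°cell = +1.59 − (+1.42) = +0.17 V, n = 2.
Overall: 2 Ce⁴⁺(aq) + Au⁺(aq) → 2 Ce³⁺(aq) + Au³⁺(aq)
Q = [Ce³⁺]^2·[Au³⁺] / ([Ce⁴⁺]^2·[Au⁺]); log Q = -1.768.
E = E° − (0.0592/n) log Q = +0.17 − (0.0592/2)(-1.768) = +0.222 V.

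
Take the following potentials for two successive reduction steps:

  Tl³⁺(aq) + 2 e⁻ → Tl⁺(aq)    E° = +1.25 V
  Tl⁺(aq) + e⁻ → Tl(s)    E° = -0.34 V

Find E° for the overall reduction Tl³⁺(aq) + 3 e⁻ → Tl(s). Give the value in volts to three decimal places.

Since ΔG° = −nFE° is additive over sequential reductions, n₃E°₃ = n₁E°₁ + n₂E°₂.
E°₃ = (2×+1.25 + 1×-0.34) / 3 = (+2.160) / 3 = +0.720 V.

+0.720 V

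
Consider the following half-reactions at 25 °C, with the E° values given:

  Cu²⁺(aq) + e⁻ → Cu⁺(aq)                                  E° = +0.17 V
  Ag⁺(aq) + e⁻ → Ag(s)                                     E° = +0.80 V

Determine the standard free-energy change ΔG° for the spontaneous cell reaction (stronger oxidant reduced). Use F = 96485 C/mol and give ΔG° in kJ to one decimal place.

-60.8 kJ

Ag⁺/Ag (E° = +0.80 V) is the cathode; Cu²⁺/Cu⁺ (E° = +0.17 V) is the anode, so E°cell = +0.63 V.
Balancing electrons gives n = 1 (lcm of 1 and 1).
ΔG° = −nFE° = −(1)(96485)(+0.63) = -60,786 J = -60.8 kJ.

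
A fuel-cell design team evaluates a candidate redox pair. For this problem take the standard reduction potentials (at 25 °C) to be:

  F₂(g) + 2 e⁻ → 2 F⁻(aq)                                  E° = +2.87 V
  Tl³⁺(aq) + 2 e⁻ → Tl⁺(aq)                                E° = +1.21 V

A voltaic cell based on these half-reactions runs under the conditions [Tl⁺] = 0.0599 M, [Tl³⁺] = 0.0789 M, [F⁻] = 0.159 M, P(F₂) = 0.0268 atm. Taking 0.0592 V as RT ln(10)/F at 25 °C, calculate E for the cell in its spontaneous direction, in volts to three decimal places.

+1.657 V

F₂/F⁻ is the cathode (higher E°), Tl³⁺/Tl⁺ the anode: E°cell = +2.87 − (+1.21) = +1.66 V, n = 2.
Overall: F₂(g) + Tl⁺(aq) → 2 F⁻(aq) + Tl³⁺(aq)
Q = [F⁻]^2·[Tl³⁺] / (P(F₂)·[Tl⁺]); log Q = 0.094.
E = E° − (0.0592/n) log Q = +1.66 − (0.0592/2)(0.094) = +1.657 V.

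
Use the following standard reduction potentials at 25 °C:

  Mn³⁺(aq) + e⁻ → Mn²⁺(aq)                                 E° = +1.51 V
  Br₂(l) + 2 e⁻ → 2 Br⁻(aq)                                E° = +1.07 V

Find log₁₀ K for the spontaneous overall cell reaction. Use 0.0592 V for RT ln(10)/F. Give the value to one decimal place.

14.9

Cathode: Mn³⁺/Mn²⁺; anode: Br₂/Br⁻. E°cell = +0.44 V, n = 2.
log K = nE°cell / 0.0592 = (2)(+0.44) / 0.0592 = 14.9.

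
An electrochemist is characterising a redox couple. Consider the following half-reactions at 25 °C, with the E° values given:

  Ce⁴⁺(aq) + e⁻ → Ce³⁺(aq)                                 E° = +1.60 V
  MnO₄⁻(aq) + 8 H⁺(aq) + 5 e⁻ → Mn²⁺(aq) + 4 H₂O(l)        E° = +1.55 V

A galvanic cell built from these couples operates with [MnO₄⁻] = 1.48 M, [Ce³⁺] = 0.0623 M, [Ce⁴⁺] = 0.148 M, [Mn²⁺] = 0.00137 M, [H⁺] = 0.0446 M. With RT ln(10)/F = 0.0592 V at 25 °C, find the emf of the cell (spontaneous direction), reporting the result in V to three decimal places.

+0.164 V

Ce⁴⁺/Ce³⁺ is the cathode (higher E°), MnO₄⁻/Mn²⁺ the anode: E°cell = +1.60 − (+1.55) = +0.05 V, n = 5.
Overall: 5 Ce⁴⁺(aq) + Mn²⁺(aq) + 4 H₂O(l) → 5 Ce³⁺(aq) + MnO₄⁻(aq) + 8 H⁺(aq)
Q = [Ce³⁺]^5·[MnO₄⁻]·[H⁺]^8 / ([Ce⁴⁺]^5·[Mn²⁺]); log Q = -9.651.
E = E° − (0.0592/n) log Q = +0.05 − (0.0592/5)(-9.651) = +0.164 V.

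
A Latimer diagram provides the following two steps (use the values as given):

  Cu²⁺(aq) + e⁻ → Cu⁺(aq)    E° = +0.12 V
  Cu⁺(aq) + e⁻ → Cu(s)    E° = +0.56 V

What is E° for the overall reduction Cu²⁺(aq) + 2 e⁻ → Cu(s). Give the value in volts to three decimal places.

Adding the free-energy changes (−nFE°) of the two steps gives −n₃FE°₃ = −n₁FE°₁ − n₂FE°₂.
E°₃ = (1×+0.12 + 1×+0.56) / 2 = (+0.680) / 2 = +0.340 V.

+0.340 V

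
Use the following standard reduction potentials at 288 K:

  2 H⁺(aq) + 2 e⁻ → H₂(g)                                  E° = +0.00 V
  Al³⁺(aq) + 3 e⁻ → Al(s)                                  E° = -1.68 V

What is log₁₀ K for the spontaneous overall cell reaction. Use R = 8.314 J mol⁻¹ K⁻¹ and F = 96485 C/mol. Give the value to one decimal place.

Cathode: H⁺/H₂; anode: Al³⁺/Al. E°cell = (+0.00) − (-1.68) = +1.68 V, with n = 6.
ΔG° = −nFE° = −RT ln K, so ln K = nFE°/(RT) = (6)(96485)(+1.68) / ((8.314)(288)) = 406.179.
log₁₀ K = 406.179 / ln 10 = 176.4.

176.4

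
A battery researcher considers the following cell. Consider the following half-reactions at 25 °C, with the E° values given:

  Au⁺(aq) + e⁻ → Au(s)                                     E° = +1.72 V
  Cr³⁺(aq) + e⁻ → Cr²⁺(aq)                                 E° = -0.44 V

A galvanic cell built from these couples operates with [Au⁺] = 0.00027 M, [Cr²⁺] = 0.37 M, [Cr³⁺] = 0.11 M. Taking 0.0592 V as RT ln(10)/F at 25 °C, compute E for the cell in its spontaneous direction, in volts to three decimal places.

Au⁺/Au is the cathode (higher E°), Cr³⁺/Cr²⁺ the anode: E°cell = +1.72 − (-0.44) = +2.16 V, n = 1.
Overall: Au⁺(aq) + Cr²⁺(aq) → Au(s) + Cr³⁺(aq)
Q = [Cr³⁺] / ([Au⁺]·[Cr²⁺]); log Q = 3.042.
E = E° − (0.0592/n) log Q = +2.16 − (0.0592/1)(3.042) = +1.980 V.

+1.980 V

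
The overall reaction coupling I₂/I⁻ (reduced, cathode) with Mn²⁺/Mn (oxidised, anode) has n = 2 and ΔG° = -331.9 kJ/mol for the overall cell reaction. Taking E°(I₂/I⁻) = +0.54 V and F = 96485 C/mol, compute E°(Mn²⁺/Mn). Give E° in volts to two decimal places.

-1.18 V

E°cell = −ΔG°/(nF) = −(-331.9×10³)/((2)(96485)) = +1.720 V.
Since I₂/I⁻ is the cathode and Mn²⁺/Mn the anode, E°cell = E°(I₂/I⁻) − E°(Mn²⁺/Mn).
So E°(Mn²⁺/Mn) = E°(I₂/I⁻) − E°cell = (+0.54) − (+1.720) = -1.18 V.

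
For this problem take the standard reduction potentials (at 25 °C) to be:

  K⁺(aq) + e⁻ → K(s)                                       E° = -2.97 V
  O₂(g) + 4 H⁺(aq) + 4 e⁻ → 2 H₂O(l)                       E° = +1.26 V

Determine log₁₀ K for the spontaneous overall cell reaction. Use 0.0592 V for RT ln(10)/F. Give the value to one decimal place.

285.8

Cathode: O₂/H₂O; anode: K⁺/K. E°cell = +4.23 V, n = 4.
log K = nE°cell / 0.0592 = (4)(+4.23) / 0.0592 = 285.8.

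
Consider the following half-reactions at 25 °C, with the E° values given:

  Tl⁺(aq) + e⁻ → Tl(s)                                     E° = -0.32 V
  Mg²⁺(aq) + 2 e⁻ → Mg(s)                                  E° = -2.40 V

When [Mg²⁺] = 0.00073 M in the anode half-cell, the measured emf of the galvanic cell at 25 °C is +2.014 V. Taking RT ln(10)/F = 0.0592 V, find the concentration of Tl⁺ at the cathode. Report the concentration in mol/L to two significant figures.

0.0021 M

Tl⁺/Tl is the cathode, Mg²⁺/Mg the anode: E°cell = +2.08 V, n = 2.
Overall reaction: 2 Tl⁺(aq) + Mg(s) → 2 Tl(s) + Mg²⁺(aq); Q = [Mg²⁺]^1/[Tl⁺]^2.
From E = E° − (0.0592/n) log Q: log Q = (E° − E)·n/0.0592 = (+2.08 − (+2.014))·2/0.0592 = 2.2297.
So 2·log[Tl⁺] = 1·log(0.00073) − log Q = -3.1367 − (2.2297) = -5.3664; log[Tl⁺] = -5.3664 / 2 = -2.6832; [Tl⁺] = 10^(-2.6832) ≈ 0.0021 M.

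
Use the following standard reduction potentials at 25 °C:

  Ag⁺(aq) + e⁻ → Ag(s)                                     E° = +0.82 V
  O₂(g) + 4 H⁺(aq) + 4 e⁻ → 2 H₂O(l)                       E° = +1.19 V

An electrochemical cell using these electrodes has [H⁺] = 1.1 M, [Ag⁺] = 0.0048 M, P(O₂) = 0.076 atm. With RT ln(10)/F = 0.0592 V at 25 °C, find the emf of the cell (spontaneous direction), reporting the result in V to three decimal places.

+0.493 V

O₂/H₂O is the cathode (higher E°), Ag⁺/Ag the anode: E°cell = +1.19 − (+0.82) = +0.37 V, n = 4.
Overall: O₂(g) + 4 H⁺(aq) + 4 Ag(s) → 2 H₂O(l) + 4 Ag⁺(aq)
Q = [Ag⁺]^4 / (P(O₂)·[H⁺]^4); log Q = -8.321.
E = E° − (0.0592/n) log Q = +0.37 − (0.0592/4)(-8.321) = +0.493 V.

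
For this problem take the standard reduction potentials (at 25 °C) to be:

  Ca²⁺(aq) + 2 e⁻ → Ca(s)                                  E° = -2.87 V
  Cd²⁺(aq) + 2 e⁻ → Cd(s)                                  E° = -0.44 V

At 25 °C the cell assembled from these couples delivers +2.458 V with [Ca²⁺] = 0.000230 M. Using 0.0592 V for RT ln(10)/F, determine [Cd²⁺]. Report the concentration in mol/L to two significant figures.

Cd²⁺/Cd is the cathode, Ca²⁺/Ca the anode: E°cell = +2.43 V, n = 2.
Overall reaction: Cd²⁺(aq) + Ca(s) → Cd(s) + Ca²⁺(aq); Q = [Ca²⁺]^1/[Cd²⁺]^1.
From E = E° − (0.0592/n) log Q: log Q = (E° − E)·n/0.0592 = (+2.43 − (+2.458))·2/0.0592 = -0.9459.
So 1·log[Cd²⁺] = 1·log(0.00023) − log Q = -3.6383 − (-0.9459) = -2.6924; [Cd²⁺] = 10^(-2.6924) ≈ 0.0020 M.

0.0020 M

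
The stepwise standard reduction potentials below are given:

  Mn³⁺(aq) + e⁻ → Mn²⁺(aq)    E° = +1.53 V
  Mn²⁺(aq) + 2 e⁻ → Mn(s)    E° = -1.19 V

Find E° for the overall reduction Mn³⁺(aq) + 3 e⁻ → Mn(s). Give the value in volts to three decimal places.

-0.283 V

Since ΔG° = −nFE° is additive over sequential reductions, n₃E°₃ = n₁E°₁ + n₂E°₂.
E°₃ = (1×+1.53 + 2×-1.19) / 3 = (-0.850) / 3 = -0.283 V.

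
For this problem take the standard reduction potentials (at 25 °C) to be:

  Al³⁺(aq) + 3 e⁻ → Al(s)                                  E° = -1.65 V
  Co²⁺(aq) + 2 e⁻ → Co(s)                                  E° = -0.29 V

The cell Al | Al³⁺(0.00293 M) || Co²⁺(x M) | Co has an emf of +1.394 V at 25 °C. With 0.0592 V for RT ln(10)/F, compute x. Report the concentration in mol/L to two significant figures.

Co²⁺/Co is the cathode, Al³⁺/Al the anode: E°cell = +1.36 V, n = 6.
Overall reaction: 3 Co²⁺(aq) + 2 Al(s) → 3 Co(s) + 2 Al³⁺(aq); Q = [Al³⁺]^2/[Co²⁺]^3.
From E = E° − (0.0592/n) log Q: log Q = (E° − E)·n/0.0592 = (+1.36 − (+1.394))·6/0.0592 = -3.4459.
So 3·log[Co²⁺] = 2·log(0.00293) − log Q = -5.0663 − (-3.4459) = -1.6204; log[Co²⁺] = -1.6204 / 3 = -0.5401; [Co²⁺] = 10^(-0.5401) ≈ 0.29 M.

0.29 M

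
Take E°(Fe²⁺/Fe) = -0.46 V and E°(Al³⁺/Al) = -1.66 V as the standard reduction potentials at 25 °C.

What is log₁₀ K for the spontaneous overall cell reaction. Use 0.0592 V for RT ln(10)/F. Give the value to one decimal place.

Cathode: Fe²⁺/Fe; anode: Al³⁺/Al. E°cell = +1.20 V, n = 6.
log K = nE°cell / 0.0592 = (6)(+1.20) / 0.0592 = 121.6.

121.6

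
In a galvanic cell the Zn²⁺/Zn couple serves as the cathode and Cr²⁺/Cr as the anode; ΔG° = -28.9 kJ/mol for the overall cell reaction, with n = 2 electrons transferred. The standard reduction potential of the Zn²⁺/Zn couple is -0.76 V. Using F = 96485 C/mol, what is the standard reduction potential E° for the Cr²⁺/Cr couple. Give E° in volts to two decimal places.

E°cell = −ΔG°/(nF) = −(-28.9×10³)/((2)(96485)) = +0.150 V.
Since Zn²⁺/Zn is the cathode and Cr²⁺/Cr the anode, E°cell = E°(Zn²⁺/Zn) − E°(Cr²⁺/Cr).
So E°(Cr²⁺/Cr) = E°(Zn²⁺/Zn) − E°cell = (-0.76) − (+0.150) = -0.91 V.

-0.91 V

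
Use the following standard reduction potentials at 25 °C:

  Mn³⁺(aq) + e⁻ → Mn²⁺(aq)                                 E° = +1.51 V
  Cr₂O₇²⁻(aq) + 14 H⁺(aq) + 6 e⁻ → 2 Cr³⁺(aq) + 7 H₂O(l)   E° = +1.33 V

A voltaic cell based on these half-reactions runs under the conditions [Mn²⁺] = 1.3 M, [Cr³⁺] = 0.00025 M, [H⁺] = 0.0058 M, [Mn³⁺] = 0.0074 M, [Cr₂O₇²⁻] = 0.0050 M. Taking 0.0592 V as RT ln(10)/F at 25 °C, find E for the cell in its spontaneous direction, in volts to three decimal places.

Mn³⁺/Mn²⁺ is the cathode (higher E°), Cr₂O₇²⁻/Cr³⁺ the anode: E°cell = +1.51 − (+1.33) = +0.18 V, n = 6.
Overall: 6 Mn³⁺(aq) + 2 Cr³⁺(aq) + 7 H₂O(l) → 6 Mn²⁺(aq) + Cr₂O₇²⁻(aq) + 14 H⁺(aq)
Q = [Mn²⁺]^6·[Cr₂O₇²⁻]·[H⁺]^14 / ([Mn³⁺]^6·[Cr³⁺]^2); log Q = -12.941.
E = E° − (0.0592/n) log Q = +0.18 − (0.0592/6)(-12.941) = +0.308 V.

+0.308 V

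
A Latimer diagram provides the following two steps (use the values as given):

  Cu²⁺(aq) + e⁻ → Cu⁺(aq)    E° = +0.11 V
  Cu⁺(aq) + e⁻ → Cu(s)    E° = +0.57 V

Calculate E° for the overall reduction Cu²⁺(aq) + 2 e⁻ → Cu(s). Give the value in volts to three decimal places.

Adding the free-energy changes (−nFE°) of the two steps gives −n₃FE°₃ = −n₁FE°₁ − n₂FE°₂.
E°₃ = (1×+0.11 + 1×+0.57) / 2 = (+0.680) / 2 = +0.340 V.

+0.340 V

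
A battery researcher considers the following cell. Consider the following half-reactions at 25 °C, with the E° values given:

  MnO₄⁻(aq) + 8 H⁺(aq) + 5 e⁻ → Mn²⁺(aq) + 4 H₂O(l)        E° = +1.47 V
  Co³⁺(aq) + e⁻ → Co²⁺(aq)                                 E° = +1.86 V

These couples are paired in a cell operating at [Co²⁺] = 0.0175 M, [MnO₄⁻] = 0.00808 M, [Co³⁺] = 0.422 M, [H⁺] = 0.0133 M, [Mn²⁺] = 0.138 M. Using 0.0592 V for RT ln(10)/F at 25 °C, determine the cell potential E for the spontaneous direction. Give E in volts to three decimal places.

+0.664 V

Co³⁺/Co²⁺ is the cathode (higher E°), MnO₄⁻/Mn²⁺ the anode: E°cell = +1.86 − (+1.47) = +0.39 V, n = 5.
Overall: 5 Co³⁺(aq) + Mn²⁺(aq) + 4 H₂O(l) → 5 Co²⁺(aq) + MnO₄⁻(aq) + 8 H⁺(aq)
Q = [Co²⁺]^5·[MnO₄⁻]·[H⁺]^8 / ([Co³⁺]^5·[Mn²⁺]); log Q = -23.153.
E = E° − (0.0592/n) log Q = +0.39 − (0.0592/5)(-23.153) = +0.664 V.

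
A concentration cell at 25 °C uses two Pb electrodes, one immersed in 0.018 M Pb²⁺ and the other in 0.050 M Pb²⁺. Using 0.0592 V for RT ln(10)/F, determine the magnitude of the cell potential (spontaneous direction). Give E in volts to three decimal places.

For a concentration cell E°cell = 0. The 0.050 M side is the cathode (reduction is favoured where [Pb²⁺] is higher).
With n = 2, E = −(0.0592/2) log([Pb²⁺]ₐₙ/[Pb²⁺]꜀ₐₜ) = −(0.0592/2) log(0.018/0.05) = −(0.0592/2)(-0.444) = +0.013 V.

+0.013 V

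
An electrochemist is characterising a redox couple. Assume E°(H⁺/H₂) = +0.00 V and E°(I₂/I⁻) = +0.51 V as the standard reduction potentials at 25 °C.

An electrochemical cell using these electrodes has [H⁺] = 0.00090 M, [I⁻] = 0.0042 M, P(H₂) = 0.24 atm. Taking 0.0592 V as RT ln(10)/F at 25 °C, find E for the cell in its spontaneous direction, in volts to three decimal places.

+0.813 V

I₂/I⁻ is the cathode (higher E°), H⁺/H₂ the anode: E°cell = +0.51 − (+0.00) = +0.51 V, n = 2.
Overall: I₂(s) + H₂(g) → 2 I⁻(aq) + 2 H⁺(aq)
Q = [I⁻]^2·[H⁺]^2 / (P(H₂)); log Q = -10.225.
E = E° − (0.0592/n) log Q = +0.51 − (0.0592/2)(-10.225) = +0.813 V.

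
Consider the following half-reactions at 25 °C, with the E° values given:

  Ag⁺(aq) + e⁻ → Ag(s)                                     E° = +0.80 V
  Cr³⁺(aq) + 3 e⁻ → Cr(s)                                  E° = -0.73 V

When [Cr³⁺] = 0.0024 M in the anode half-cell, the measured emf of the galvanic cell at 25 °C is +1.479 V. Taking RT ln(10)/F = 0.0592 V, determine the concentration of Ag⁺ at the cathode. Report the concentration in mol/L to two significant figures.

Ag⁺/Ag is the cathode, Cr³⁺/Cr the anode: E°cell = +1.53 V, n = 3.
Overall reaction: 3 Ag⁺(aq) + Cr(s) → 3 Ag(s) + Cr³⁺(aq); Q = [Cr³⁺]^1/[Ag⁺]^3.
From E = E° − (0.0592/n) log Q: log Q = (E° − E)·n/0.0592 = (+1.53 − (+1.479))·3/0.0592 = 2.5845.
So 3·log[Ag⁺] = 1·log(0.0024) − log Q = -2.6198 − (2.5845) = -5.2043; log[Ag⁺] = -5.2043 / 3 = -1.7348; [Ag⁺] = 10^(-1.7348) ≈ 0.018 M.

0.018 M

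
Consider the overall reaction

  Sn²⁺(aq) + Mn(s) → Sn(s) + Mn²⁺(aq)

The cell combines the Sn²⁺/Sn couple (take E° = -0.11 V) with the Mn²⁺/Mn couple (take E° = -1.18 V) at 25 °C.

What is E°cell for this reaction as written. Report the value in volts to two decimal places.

+1.07 V

The Sn²⁺/Sn couple has the higher reduction potential, so it is the cathode; Mn²⁺/Mn is oxidised at the anode.
E°cell = E°(cathode) − E°(anode) = (-0.11) − (-1.18) = +1.07 V.
Since E°cell > 0, the reaction is spontaneous under standard conditions.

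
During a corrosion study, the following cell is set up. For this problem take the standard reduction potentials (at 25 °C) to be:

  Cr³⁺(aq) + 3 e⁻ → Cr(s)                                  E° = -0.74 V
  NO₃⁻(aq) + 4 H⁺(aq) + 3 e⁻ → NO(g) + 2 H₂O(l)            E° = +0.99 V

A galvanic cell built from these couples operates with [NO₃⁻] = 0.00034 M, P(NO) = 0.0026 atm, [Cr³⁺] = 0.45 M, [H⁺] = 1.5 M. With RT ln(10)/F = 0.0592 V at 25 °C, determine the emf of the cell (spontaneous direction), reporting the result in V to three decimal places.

NO₃⁻/NO is the cathode (higher E°), Cr³⁺/Cr the anode: E°cell = +0.99 − (-0.74) = +1.73 V, n = 3.
Overall: NO₃⁻(aq) + 4 H⁺(aq) + Cr(s) → NO(g) + 2 H₂O(l) + Cr³⁺(aq)
Q = P(NO)·[Cr³⁺] / ([NO₃⁻]·[H⁺]^4); log Q = -0.168.
E = E° − (0.0592/n) log Q = +1.73 − (0.0592/3)(-0.168) = +1.733 V.

+1.733 V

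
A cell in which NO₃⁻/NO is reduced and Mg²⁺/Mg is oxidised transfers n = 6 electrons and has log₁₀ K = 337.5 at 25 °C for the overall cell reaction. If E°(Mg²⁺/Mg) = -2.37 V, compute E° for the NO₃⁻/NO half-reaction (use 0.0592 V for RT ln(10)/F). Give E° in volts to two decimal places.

+0.96 V

E°cell = (0.0592/n)·log K = (0.0592/6)(337.5) = +3.330 V.
Since NO₃⁻/NO is the cathode and Mg²⁺/Mg the anode, E°cell = E°(NO₃⁻/NO) − E°(Mg²⁺/Mg).
So E°(NO₃⁻/NO) = E°cell + E°(Mg²⁺/Mg) = +3.330 + (-2.37) = +0.96 V.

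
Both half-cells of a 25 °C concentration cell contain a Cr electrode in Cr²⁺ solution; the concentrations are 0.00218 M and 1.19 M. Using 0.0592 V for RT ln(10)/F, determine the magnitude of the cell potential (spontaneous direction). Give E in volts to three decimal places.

For a concentration cell E°cell = 0. The 1.19 M side is the cathode (reduction is favoured where [Cr²⁺] is higher).
With n = 2, E = −(0.0592/2) log([Cr²⁺]ₐₙ/[Cr²⁺]꜀ₐₜ) = −(0.0592/2) log(0.00218/1.19) = −(0.0592/2)(-2.737) = +0.081 V.

+0.081 V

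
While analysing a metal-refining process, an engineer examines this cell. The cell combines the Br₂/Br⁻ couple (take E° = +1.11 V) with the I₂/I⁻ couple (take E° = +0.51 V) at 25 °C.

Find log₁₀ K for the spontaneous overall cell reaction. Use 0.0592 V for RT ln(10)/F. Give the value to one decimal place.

20.3

Cathode: Br₂/Br⁻; anode: I₂/I⁻. E°cell = +0.60 V, n = 2.
log K = nE°cell / 0.0592 = (2)(+0.60) / 0.0592 = 20.3.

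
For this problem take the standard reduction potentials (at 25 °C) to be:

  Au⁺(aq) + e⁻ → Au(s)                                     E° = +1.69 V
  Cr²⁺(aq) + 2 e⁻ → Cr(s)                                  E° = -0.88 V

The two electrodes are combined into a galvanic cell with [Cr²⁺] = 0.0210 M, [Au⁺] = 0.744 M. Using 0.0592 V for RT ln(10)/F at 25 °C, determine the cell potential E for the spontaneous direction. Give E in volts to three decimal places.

Au⁺/Au is the cathode (higher E°), Cr²⁺/Cr the anode: E°cell = +1.69 − (-0.88) = +2.57 V, n = 2.
Overall: 2 Au⁺(aq) + Cr(s) → 2 Au(s) + Cr²⁺(aq)
Q = [Cr²⁺] / ([Au⁺]^2); log Q = -1.421.
E = E° − (0.0592/n) log Q = +2.57 − (0.0592/2)(-1.421) = +2.612 V.

+2.612 V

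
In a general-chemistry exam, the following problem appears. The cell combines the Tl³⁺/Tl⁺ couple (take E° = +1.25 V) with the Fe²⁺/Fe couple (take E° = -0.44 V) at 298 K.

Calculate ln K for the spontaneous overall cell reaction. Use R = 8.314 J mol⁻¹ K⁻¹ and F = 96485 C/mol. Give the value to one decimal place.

Cathode: Tl³⁺/Tl⁺; anode: Fe²⁺/Fe. E°cell = (+1.25) − (-0.44) = +1.69 V, with n = 2.
ΔG° = −nFE° = −RT ln K, so ln K = nFE°/(RT) = (2)(96485)(+1.69) / ((8.314)(298)) = 131.629.

131.6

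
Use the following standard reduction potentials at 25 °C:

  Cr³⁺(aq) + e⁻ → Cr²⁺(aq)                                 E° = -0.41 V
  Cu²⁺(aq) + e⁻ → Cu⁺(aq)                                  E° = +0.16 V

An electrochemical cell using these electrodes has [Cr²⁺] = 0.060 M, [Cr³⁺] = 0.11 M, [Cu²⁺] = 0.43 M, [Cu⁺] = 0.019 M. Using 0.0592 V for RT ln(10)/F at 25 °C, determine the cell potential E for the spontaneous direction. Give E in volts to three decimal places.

+0.635 V

Cu²⁺/Cu⁺ is the cathode (higher E°), Cr³⁺/Cr²⁺ the anode: E°cell = +0.16 − (-0.41) = +0.57 V, n = 1.
Overall: Cu²⁺(aq) + Cr²⁺(aq) → Cu⁺(aq) + Cr³⁺(aq)
Q = [Cu⁺]·[Cr³⁺] / ([Cu²⁺]·[Cr²⁺]); log Q = -1.091.
E = E° − (0.0592/n) log Q = +0.57 − (0.0592/1)(-1.091) = +0.635 V.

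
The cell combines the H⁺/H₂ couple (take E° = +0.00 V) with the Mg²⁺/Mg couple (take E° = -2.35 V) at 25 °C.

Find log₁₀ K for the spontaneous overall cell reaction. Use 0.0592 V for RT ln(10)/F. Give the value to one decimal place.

79.4

Cathode: H⁺/H₂; anode: Mg²⁺/Mg. E°cell = +2.35 V, n = 2.
log K = nE°cell / 0.0592 = (2)(+2.35) / 0.0592 = 79.4.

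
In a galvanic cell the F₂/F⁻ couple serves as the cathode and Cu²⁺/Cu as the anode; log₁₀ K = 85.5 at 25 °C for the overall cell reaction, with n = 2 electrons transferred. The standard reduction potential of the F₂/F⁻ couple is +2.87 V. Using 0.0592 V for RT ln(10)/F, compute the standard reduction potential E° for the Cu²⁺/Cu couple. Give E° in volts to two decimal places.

E°cell = (0.0592/n)·log K = (0.0592/2)(85.5) = +2.531 V.
Since F₂/F⁻ is the cathode and Cu²⁺/Cu the anode, E°cell = E°(F₂/F⁻) − E°(Cu²⁺/Cu).
So E°(Cu²⁺/Cu) = E°(F₂/F⁻) − E°cell = (+2.87) − (+2.531) = +0.34 V.

+0.34 V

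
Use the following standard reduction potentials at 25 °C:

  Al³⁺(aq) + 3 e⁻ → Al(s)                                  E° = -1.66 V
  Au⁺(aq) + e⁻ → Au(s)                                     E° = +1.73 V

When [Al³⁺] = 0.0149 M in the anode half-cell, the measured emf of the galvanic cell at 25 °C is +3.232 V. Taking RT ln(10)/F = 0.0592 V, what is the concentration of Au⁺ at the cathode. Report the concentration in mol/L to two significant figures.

Au⁺/Au is the cathode, Al³⁺/Al the anode: E°cell = +3.39 V, n = 3.
Overall reaction: 3 Au⁺(aq) + Al(s) → 3 Au(s) + Al³⁺(aq); Q = [Al³⁺]^1/[Au⁺]^3.
From E = E° − (0.0592/n) log Q: log Q = (E° − E)·n/0.0592 = (+3.39 − (+3.232))·3/0.0592 = 8.0068.
So 3·log[Au⁺] = 1·log(0.0149) − log Q = -1.8268 − (8.0068) = -9.8336; log[Au⁺] = -9.8336 / 3 = -3.2779; [Au⁺] = 10^(-3.2779) ≈ 0.00053 M.

0.00053 M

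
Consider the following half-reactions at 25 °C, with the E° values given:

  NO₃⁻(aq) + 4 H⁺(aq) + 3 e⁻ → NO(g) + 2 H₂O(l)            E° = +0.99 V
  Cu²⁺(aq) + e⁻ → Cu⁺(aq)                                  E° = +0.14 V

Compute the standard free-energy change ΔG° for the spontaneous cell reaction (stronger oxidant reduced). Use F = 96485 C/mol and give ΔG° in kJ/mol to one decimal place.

-246.0 kJ/mol

NO₃⁻/NO (E° = +0.99 V) is the cathode; Cu²⁺/Cu⁺ (E° = +0.14 V) is the anode, so E°cell = +0.85 V.
Balancing electrons gives n = 3 (lcm of 3 and 1).
ΔG° = −nFE° = −(3)(96485)(+0.85) = -246,037 J = -246.0 kJ/mol.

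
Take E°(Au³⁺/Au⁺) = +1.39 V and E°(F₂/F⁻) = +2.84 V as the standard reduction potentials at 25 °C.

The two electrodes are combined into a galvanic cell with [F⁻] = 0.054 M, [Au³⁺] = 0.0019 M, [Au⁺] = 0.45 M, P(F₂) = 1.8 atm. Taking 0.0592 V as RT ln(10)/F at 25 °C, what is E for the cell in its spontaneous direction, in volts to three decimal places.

+1.603 V

F₂/F⁻ is the cathode (higher E°), Au³⁺/Au⁺ the anode: E°cell = +2.84 − (+1.39) = +1.45 V, n = 2.
Overall: F₂(g) + Au⁺(aq) → 2 F⁻(aq) + Au³⁺(aq)
Q = [F⁻]^2·[Au³⁺] / (P(F₂)·[Au⁺]); log Q = -5.165.
E = E° − (0.0592/n) log Q = +1.45 − (0.0592/2)(-5.165) = +1.603 V.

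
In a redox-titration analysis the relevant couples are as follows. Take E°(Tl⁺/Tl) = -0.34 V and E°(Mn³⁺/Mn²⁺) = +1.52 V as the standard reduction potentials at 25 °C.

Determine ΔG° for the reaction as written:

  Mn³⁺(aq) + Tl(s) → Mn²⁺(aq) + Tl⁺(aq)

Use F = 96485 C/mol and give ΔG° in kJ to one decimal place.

As written, Mn³⁺/Mn²⁺ is reduced (cathode) and Tl⁺/Tl is oxidised (anode), so E°cell = (+1.52) − (-0.34) = +1.86 V.
Balancing electrons gives n = 1.
ΔG° = −nFE° = −(1)(96485)(+1.86) = -179,462 J = -179.5 kJ.

-179.5 kJ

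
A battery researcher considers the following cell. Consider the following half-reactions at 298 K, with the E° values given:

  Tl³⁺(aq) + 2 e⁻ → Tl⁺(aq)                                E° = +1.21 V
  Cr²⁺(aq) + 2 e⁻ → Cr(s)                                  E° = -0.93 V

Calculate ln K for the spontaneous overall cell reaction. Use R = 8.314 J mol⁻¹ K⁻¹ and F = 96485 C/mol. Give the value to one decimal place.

Cathode: Tl³⁺/Tl⁺; anode: Cr²⁺/Cr. E°cell = (+1.21) − (-0.93) = +2.14 V, with n = 2.
ΔG° = −nFE° = −RT ln K, so ln K = nFE°/(RT) = (2)(96485)(+2.14) / ((8.314)(298)) = 166.678.

166.7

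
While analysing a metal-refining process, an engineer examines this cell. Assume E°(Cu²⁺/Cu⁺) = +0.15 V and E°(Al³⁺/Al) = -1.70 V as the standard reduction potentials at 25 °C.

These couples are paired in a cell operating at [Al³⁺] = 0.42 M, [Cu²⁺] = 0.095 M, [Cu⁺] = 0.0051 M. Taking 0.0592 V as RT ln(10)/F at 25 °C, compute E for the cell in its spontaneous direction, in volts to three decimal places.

Cu²⁺/Cu⁺ is the cathode (higher E°), Al³⁺/Al the anode: E°cell = +0.15 − (-1.70) = +1.85 V, n = 3.
Overall: 3 Cu²⁺(aq) + Al(s) → 3 Cu⁺(aq) + Al³⁺(aq)
Q = [Cu⁺]^3·[Al³⁺] / ([Cu²⁺]^3); log Q = -4.187.
E = E° − (0.0592/n) log Q = +1.85 − (0.0592/3)(-4.187) = +1.933 V.

+1.933 V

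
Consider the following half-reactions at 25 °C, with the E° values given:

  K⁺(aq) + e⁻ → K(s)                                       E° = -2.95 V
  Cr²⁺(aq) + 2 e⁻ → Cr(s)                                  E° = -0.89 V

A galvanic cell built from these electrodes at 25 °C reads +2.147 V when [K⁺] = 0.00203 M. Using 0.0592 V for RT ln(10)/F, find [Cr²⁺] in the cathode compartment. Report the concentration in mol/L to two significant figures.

0.0036 M

Cr²⁺/Cr is the cathode, K⁺/K the anode: E°cell = +2.06 V, n = 2.
Overall reaction: Cr²⁺(aq) + 2 K(s) → Cr(s) + 2 K⁺(aq); Q = [K⁺]^2/[Cr²⁺]^1.
From E = E° − (0.0592/n) log Q: log Q = (E° − E)·n/0.0592 = (+2.06 − (+2.147))·2/0.0592 = -2.9392.
So 1·log[Cr²⁺] = 2·log(0.00203) − log Q = -5.3850 − (-2.9392) = -2.4458; [Cr²⁺] = 10^(-2.4458) ≈ 0.0036 M.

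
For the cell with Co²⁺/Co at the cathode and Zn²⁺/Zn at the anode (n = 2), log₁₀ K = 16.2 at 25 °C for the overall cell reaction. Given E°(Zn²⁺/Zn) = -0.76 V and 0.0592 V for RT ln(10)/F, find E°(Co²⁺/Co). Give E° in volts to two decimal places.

E°cell = (0.0592/n)·log K = (0.0592/2)(16.2) = +0.480 V.
Since Co²⁺/Co is the cathode and Zn²⁺/Zn the anode, E°cell = E°(Co²⁺/Co) − E°(Zn²⁺/Zn).
So E°(Co²⁺/Co) = E°cell + E°(Zn²⁺/Zn) = +0.480 + (-0.76) = -0.28 V.

-0.28 V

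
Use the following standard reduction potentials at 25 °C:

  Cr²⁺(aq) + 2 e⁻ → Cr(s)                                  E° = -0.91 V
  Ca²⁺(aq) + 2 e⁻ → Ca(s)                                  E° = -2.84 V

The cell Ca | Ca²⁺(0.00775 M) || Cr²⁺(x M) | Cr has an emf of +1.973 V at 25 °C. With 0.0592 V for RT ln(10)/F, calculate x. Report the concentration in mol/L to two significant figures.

Cr²⁺/Cr is the cathode, Ca²⁺/Ca the anode: E°cell = +1.93 V, n = 2.
Overall reaction: Cr²⁺(aq) + Ca(s) → Cr(s) + Ca²⁺(aq); Q = [Ca²⁺]^1/[Cr²⁺]^1.
From E = E° − (0.0592/n) log Q: log Q = (E° − E)·n/0.0592 = (+1.93 − (+1.973))·2/0.0592 = -1.4527.
So 1·log[Cr²⁺] = 1·log(0.00775) − log Q = -2.1107 − (-1.4527) = -0.6580; [Cr²⁺] = 10^(-0.6580) ≈ 0.22 M.

0.22 M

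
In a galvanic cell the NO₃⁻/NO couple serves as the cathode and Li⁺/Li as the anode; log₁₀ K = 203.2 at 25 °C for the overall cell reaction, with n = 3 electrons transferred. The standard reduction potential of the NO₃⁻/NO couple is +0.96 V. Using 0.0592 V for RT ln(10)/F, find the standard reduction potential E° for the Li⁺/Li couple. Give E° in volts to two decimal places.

E°cell = (0.0592/n)·log K = (0.0592/3)(203.2) = +4.010 V.
Since NO₃⁻/NO is the cathode and Li⁺/Li the anode, E°cell = E°(NO₃⁻/NO) − E°(Li⁺/Li).
So E°(Li⁺/Li) = E°(NO₃⁻/NO) − E°cell = (+0.96) − (+4.010) = -3.05 V.

-3.05 V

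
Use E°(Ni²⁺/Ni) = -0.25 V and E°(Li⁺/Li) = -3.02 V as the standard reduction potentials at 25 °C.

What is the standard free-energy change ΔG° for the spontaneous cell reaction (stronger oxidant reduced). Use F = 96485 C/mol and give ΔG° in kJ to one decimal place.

-534.5 kJ

Ni²⁺/Ni (E° = -0.25 V) is the cathode; Li⁺/Li (E° = -3.02 V) is the anode, so E°cell = +2.77 V.
Balancing electrons gives n = 2 (lcm of 2 and 1).
ΔG° = −nFE° = −(2)(96485)(+2.77) = -534,527 J = -534.5 kJ.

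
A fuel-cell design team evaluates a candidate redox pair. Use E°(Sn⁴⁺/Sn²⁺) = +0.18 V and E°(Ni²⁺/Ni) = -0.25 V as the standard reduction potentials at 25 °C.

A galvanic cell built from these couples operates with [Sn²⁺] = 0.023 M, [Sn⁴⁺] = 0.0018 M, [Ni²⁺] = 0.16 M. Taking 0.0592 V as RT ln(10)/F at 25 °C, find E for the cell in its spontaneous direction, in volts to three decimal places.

+0.421 V

Sn⁴⁺/Sn²⁺ is the cathode (higher E°), Ni²⁺/Ni the anode: E°cell = +0.18 − (-0.25) = +0.43 V, n = 2.
Overall: Sn⁴⁺(aq) + Ni(s) → Sn²⁺(aq) + Ni²⁺(aq)
Q = [Sn²⁺]·[Ni²⁺] / ([Sn⁴⁺]); log Q = 0.311.
E = E° − (0.0592/n) log Q = +0.43 − (0.0592/2)(0.311) = +0.421 V.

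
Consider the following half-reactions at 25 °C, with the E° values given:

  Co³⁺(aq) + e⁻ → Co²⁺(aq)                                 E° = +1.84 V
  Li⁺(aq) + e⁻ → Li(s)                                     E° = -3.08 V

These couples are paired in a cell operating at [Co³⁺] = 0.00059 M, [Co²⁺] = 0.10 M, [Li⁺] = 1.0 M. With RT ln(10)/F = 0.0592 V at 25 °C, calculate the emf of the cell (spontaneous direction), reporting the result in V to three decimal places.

Co³⁺/Co²⁺ is the cathode (higher E°), Li⁺/Li the anode: E°cell = +1.84 − (-3.08) = +4.92 V, n = 1.
Overall: Co³⁺(aq) + Li(s) → Co²⁺(aq) + Li⁺(aq)
Q = [Co²⁺]·[Li⁺] / ([Co³⁺]); log Q = 2.229.
E = E° − (0.0592/n) log Q = +4.92 − (0.0592/1)(2.229) = +4.788 V.

+4.788 V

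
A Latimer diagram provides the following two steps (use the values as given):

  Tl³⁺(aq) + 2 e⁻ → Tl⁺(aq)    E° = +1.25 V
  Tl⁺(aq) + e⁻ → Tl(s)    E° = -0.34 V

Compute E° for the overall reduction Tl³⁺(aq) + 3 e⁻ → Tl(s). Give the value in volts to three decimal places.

Standard free energies of sequential steps add: ΔG°₃ = ΔG°₁ + ΔG°₂, so n₃E°₃ = n₁E°₁ + n₂E°₂.
E°₃ = (2×+1.25 + 1×-0.34) / 3 = (+2.160) / 3 = +0.720 V.

+0.720 V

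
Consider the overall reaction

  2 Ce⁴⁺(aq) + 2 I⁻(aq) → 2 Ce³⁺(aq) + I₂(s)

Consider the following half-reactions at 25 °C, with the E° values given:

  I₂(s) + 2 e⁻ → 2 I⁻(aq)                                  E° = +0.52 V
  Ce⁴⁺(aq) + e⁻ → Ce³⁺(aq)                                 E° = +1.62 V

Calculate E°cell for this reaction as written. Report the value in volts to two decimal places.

+1.10 V

The Ce⁴⁺/Ce³⁺ couple has the higher reduction potential, so it is the cathode; I₂/I⁻ is oxidised at the anode.
E°cell = E°(cathode) − E°(anode) = (+1.62) − (+0.52) = +1.10 V.
Since E°cell > 0, the reaction is spontaneous under standard conditions.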